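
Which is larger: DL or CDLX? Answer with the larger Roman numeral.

DL = 550
CDLX = 460
550 is larger

DL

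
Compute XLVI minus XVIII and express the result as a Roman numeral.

XLVI = 46
XVIII = 18
46 - 18 = 28

XXVIII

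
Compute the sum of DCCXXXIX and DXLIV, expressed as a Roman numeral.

DCCXXXIX = 739
DXLIV = 544
739 + 544 = 1283

MCCLXXXIII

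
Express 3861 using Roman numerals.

Convert 3861 to Roman numerals:
  3861 contains 3×1000 (MMM)
  861 contains 1×500 (D)
  361 contains 3×100 (CCC)
  61 contains 1×50 (L)
  11 contains 1×10 (X)
  1 contains 1×1 (I)

MMMDCCCLXI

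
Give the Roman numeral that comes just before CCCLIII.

CCCLIII = 353; previous is 352

CCCLII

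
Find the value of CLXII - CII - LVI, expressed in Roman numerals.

CLXII = 162, CII = 102, LVI = 56
162 - 102 = 60
60 - 56 = 4

IV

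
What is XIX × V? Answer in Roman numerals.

XIX = 19
V = 5
19 × 5 = 95

XCV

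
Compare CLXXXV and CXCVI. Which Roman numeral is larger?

CLXXXV = 185
CXCVI = 196
196 is larger

CXCVI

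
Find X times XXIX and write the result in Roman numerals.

X = 10
XXIX = 29
10 × 29 = 290

CCXC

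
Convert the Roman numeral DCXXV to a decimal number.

DCXXV: D=500, C=100, X=10, X=10, V=5
500 + 100 + 10 + 10 + 5 = 625

625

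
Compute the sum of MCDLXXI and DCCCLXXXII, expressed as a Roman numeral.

MCDLXXI = 1471
DCCCLXXXII = 882
1471 + 882 = 2353

MMCCCLIII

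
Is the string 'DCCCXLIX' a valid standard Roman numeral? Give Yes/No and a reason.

'DCCCXLIX': Check the rules: uses only the symbols I, V, X, L, C, D, M; no symbol is repeated more than three times in a row; V, L and D each appear at most once; the only places a smaller symbol precedes a larger one are the allowed subtractive pairs XL, IX, the symbol right after such a pair (if any) is smaller than the pair's first symbol, and otherwise the values never increase from left to right. Value: D (500) + C (100) + C (100) + C (100) + XL (40) + IX (9) = 849. So it is a valid standard Roman numeral.

Yes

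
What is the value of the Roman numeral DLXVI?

DLXVI: D=500, L=50, X=10, V=5, I=1
500 + 50 + 10 + 5 + 1 = 566

566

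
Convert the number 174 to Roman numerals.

Convert 174 to Roman numerals:
  174 contains 1×100 (C)
  74 contains 1×50 (L)
  24 contains 2×10 (XX)
  4 contains 1×4 (IV)

CLXXIV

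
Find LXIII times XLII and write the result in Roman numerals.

LXIII = 63
XLII = 42
63 × 42 = 2646

MMDCXLVI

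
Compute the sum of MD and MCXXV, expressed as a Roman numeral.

MD = 1500
MCXXV = 1125
1500 + 1125 = 2625

MMDCXXV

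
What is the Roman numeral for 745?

Convert 745 to Roman numerals:
  745 contains 1×500 (D)
  245 contains 2×100 (CC)
  45 contains 1×40 (XL)
  5 contains 1×5 (V)

DCCXLV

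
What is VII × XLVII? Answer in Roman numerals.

VII = 7
XLVII = 47
7 × 47 = 329

CCCXXIX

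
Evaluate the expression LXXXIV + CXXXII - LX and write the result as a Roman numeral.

LXXXIV = 84, CXXXII = 132, LX = 60
84 + 132 = 216
216 - 60 = 156

CLVI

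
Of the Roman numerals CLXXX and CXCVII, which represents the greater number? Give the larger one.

CLXXX = 180
CXCVII = 197
197 is larger

CXCVII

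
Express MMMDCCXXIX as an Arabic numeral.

MMMDCCXXIX: M=1000, M=1000, M=1000, D=500, C=100, C=100, X=10, X=10, IX=9
1000 + 1000 + 1000 + 500 + 100 + 100 + 10 + 10 + 9 = 3729

3729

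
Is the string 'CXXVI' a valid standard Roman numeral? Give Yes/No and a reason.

'CXXVI': Check the rules: uses only the symbols I, V, X, L, C, D, M; no symbol is repeated more than three times in a row; V, L and D each appear at most once; no smaller symbol precedes a larger one (values never increase from left to right). Value: C (100) + X (10) + X (10) + V (5) + I (1) = 126. So it is a valid standard Roman numeral.

Yes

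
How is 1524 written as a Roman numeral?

Convert 1524 to Roman numerals:
  1524 contains 1×1000 (M)
  524 contains 1×500 (D)
  24 contains 2×10 (XX)
  4 contains 1×4 (IV)

MDXXIV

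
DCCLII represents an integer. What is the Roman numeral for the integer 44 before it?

DCCLII = 752
752 - 44 = 708

DCCVIII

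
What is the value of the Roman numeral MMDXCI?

MMDXCI: M=1000, M=1000, D=500, XC=90, I=1
1000 + 1000 + 500 + 90 + 1 = 2591

2591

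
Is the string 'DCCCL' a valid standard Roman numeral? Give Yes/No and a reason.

'DCCCL': Check the rules: uses only the symbols I, V, X, L, C, D, M; no symbol is repeated more than three times in a row; V, L and D each appear at most once; no smaller symbol precedes a larger one (values never increase from left to right). Value: D (500) + C (100) + C (100) + C (100) + L (50) = 850. So it is a valid standard Roman numeral.

Yes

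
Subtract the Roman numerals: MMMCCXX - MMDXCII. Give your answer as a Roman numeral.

MMMCCXX = 3220
MMDXCII = 2592
3220 - 2592 = 628

DCXXVIII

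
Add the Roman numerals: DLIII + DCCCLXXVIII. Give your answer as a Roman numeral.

DLIII = 553
DCCCLXXVIII = 878
553 + 878 = 1431

MCDXXXI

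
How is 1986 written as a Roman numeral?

Convert 1986 to Roman numerals:
  1986 contains 1×1000 (M)
  986 contains 1×900 (CM)
  86 contains 1×50 (L)
  36 contains 3×10 (XXX)
  6 contains 1×5 (V)
  1 contains 1×1 (I)

MCMLXXXVI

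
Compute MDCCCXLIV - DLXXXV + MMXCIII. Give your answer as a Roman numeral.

MDCCCXLIV = 1844, DLXXXV = 585, MMXCIII = 2093
1844 - 585 = 1259
1259 + 2093 = 3352

MMMCCCLII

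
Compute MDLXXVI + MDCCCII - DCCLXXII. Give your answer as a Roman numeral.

MDLXXVI = 1576, MDCCCII = 1802, DCCLXXII = 772
1576 + 1802 = 3378
3378 - 772 = 2606

MMDCVI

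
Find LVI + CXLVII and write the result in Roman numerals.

LVI = 56
CXLVII = 147
56 + 147 = 203

CCIII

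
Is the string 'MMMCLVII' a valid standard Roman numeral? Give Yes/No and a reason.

'MMMCLVII': Check the rules: uses only the symbols I, V, X, L, C, D, M; no symbol is repeated more than three times in a row; V, L and D each appear at most once; no smaller symbol precedes a larger one (values never increase from left to right). Value: M (1000) + M (1000) + M (1000) + C (100) + L (50) + V (5) + I (1) + I (1) = 3157. So it is a valid standard Roman numeral.

Yes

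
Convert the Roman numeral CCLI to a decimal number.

CCLI: C=100, C=100, L=50, I=1
100 + 100 + 50 + 1 = 251

251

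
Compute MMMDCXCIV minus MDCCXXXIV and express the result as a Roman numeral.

MMMDCXCIV = 3694
MDCCXXXIV = 1734
3694 - 1734 = 1960

MCMLX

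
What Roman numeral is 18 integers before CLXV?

CLXV = 165
165 - 18 = 147

CXLVII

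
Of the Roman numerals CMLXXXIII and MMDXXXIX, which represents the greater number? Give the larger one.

CMLXXXIII = 983
MMDXXXIX = 2539
2539 is larger

MMDXXXIX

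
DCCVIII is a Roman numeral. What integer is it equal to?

DCCVIII: D=500, C=100, C=100, V=5, I=1, I=1, I=1
500 + 100 + 100 + 5 + 1 + 1 + 1 = 708

708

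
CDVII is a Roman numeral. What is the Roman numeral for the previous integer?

CDVII = 407; previous is 406

CDVI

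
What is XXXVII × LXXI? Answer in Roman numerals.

XXXVII = 37
LXXI = 71
37 × 71 = 2627

MMDCXXVII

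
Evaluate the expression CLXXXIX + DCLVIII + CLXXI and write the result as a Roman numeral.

CLXXXIX = 189, DCLVIII = 658, CLXXI = 171
189 + 658 = 847
847 + 171 = 1018

MXVIII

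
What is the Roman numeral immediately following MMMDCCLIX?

MMMDCCLIX = 3759; next is 3760

MMMDCCLX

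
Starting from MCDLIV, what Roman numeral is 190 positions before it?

MCDLIV = 1454
1454 - 190 = 1264

MCCLXIV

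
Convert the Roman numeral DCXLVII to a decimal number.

DCXLVII: D=500, C=100, XL=40, V=5, I=1, I=1
500 + 100 + 40 + 5 + 1 + 1 = 647

647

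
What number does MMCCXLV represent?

MMCCXLV: M=1000, M=1000, C=100, C=100, XL=40, V=5
1000 + 1000 + 100 + 100 + 40 + 5 = 2245

2245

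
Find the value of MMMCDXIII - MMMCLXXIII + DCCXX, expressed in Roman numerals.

MMMCDXIII = 3413, MMMCLXXIII = 3173, DCCXX = 720
3413 - 3173 = 240
240 + 720 = 960

CMLX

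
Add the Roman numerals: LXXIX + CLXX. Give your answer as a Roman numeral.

LXXIX = 79
CLXX = 170
79 + 170 = 249

CCXLIX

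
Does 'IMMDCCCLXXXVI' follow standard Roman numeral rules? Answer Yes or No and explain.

'IMMDCCCLXXXVI': Invalid subtractive combination: IM

No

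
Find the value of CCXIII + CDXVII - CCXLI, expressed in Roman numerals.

CCXIII = 213, CDXVII = 417, CCXLI = 241
213 + 417 = 630
630 - 241 = 389

CCCLXXXIX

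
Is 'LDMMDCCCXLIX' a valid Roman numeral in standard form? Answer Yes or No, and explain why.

'LDMMDCCCXLIX': L should not appear more than once

No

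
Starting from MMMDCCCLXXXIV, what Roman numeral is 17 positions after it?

MMMDCCCLXXXIV = 3884
3884 + 17 = 3901

MMMCMI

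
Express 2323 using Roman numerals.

Convert 2323 to Roman numerals:
  2323 contains 2×1000 (MM)
  323 contains 3×100 (CCC)
  23 contains 2×10 (XX)
  3 contains 3×1 (III)

MMCCCXXIII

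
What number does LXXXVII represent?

LXXXVII: L=50, X=10, X=10, X=10, V=5, I=1, I=1
50 + 10 + 10 + 10 + 5 + 1 + 1 = 87

87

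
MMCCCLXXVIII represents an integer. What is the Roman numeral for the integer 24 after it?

MMCCCLXXVIII = 2378
2378 + 24 = 2402

MMCDII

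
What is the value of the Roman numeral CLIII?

CLIII: C=100, L=50, I=1, I=1, I=1
100 + 50 + 1 + 1 + 1 = 153

153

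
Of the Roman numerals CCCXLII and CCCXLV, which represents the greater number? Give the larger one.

CCCXLII = 342
CCCXLV = 345
345 is larger

CCCXLV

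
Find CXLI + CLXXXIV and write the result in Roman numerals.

CXLI = 141
CLXXXIV = 184
141 + 184 = 325

CCCXXV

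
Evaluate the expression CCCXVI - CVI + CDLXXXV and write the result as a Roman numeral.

CCCXVI = 316, CVI = 106, CDLXXXV = 485
316 - 106 = 210
210 + 485 = 695

DCXCV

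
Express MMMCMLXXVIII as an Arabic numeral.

MMMCMLXXVIII: M=1000, M=1000, M=1000, CM=900, L=50, X=10, X=10, V=5, I=1, I=1, I=1
1000 + 1000 + 1000 + 900 + 50 + 10 + 10 + 5 + 1 + 1 + 1 = 3978

3978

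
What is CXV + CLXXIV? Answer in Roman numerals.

CXV = 115
CLXXIV = 174
115 + 174 = 289

CCLXXXIX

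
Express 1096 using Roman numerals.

Convert 1096 to Roman numerals:
  1096 contains 1×1000 (M)
  96 contains 1×90 (XC)
  6 contains 1×5 (V)
  1 contains 1×1 (I)

MXCVI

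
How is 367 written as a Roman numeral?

Convert 367 to Roman numerals:
  367 contains 3×100 (CCC)
  67 contains 1×50 (L)
  17 contains 1×10 (X)
  7 contains 1×5 (V)
  2 contains 2×1 (II)

CCCLXVII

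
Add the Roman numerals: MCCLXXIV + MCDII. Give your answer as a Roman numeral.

MCCLXXIV = 1274
MCDII = 1402
1274 + 1402 = 2676

MMDCLXXVI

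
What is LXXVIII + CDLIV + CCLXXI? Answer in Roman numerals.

LXXVIII = 78, CDLIV = 454, CCLXXI = 271
78 + 454 = 532
532 + 271 = 803

DCCCIII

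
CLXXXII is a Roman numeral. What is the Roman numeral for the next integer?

CLXXXII = 182, so the next integer is 182 + 1 = 183

CLXXXIII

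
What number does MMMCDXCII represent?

MMMCDXCII: M=1000, M=1000, M=1000, CD=400, XC=90, I=1, I=1
1000 + 1000 + 1000 + 400 + 90 + 1 + 1 = 3492

3492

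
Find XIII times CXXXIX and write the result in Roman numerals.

XIII = 13
CXXXIX = 139
13 × 139 = 1807

MDCCCVII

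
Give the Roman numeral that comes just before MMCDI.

MMCDI = 2401, so the previous integer is 2401 - 1 = 2400

MMCD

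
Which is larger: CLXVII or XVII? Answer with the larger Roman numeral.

CLXVII = 167
XVII = 17
167 is larger

CLXVII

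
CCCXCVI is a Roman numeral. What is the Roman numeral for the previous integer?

CCCXCVI = 396; previous is 395

CCCXCV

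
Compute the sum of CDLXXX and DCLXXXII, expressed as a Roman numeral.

CDLXXX = 480
DCLXXXII = 682
480 + 682 = 1162

MCLXII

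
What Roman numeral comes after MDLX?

MDLX = 1560, so the next integer is 1560 + 1 = 1561

MDLXI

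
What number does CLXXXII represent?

CLXXXII: C=100, L=50, X=10, X=10, X=10, I=1, I=1
100 + 50 + 10 + 10 + 10 + 1 + 1 = 182

182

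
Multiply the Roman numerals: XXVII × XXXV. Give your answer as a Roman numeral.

XXVII = 27
XXXV = 35
27 × 35 = 945

CMXLV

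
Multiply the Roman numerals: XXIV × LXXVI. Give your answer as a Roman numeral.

XXIV = 24
LXXVI = 76
24 × 76 = 1824

MDCCCXXIV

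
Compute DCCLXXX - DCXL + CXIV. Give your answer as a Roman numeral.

DCCLXXX = 780, DCXL = 640, CXIV = 114
780 - 640 = 140
140 + 114 = 254

CCLIV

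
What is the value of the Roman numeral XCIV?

XCIV: XC=90, IV=4
90 + 4 = 94

94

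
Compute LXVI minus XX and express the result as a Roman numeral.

LXVI = 66
XX = 20
66 - 20 = 46

XLVI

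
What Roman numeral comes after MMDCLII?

MMDCLII = 2652; next is 2653

MMDCLIII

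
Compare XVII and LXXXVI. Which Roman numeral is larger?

XVII = 17
LXXXVI = 86
86 is larger

LXXXVI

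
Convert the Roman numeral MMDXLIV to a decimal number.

MMDXLIV: M=1000, M=1000, D=500, XL=40, IV=4
1000 + 1000 + 500 + 40 + 4 = 2544

2544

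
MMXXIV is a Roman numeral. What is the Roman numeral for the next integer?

MMXXIV = 2024, so the next integer is 2024 + 1 = 2025

MMXXV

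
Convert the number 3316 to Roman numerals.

Convert 3316 to Roman numerals:
  3316 contains 3×1000 (MMM)
  316 contains 3×100 (CCC)
  16 contains 1×10 (X)
  6 contains 1×5 (V)
  1 contains 1×1 (I)

MMMCCCXVI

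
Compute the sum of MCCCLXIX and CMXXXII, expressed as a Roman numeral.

MCCCLXIX = 1369
CMXXXII = 932
1369 + 932 = 2301

MMCCCI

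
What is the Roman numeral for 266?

Convert 266 to Roman numerals:
  266 contains 2×100 (CC)
  66 contains 1×50 (L)
  16 contains 1×10 (X)
  6 contains 1×5 (V)
  1 contains 1×1 (I)

CCLXVI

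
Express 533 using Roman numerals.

Convert 533 to Roman numerals:
  533 contains 1×500 (D)
  33 contains 3×10 (XXX)
  3 contains 3×1 (III)

DXXXIII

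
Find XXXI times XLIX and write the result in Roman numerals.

XXXI = 31
XLIX = 49
31 × 49 = 1519

MDXIX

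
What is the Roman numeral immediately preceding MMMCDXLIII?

MMMCDXLIII = 3443, so the previous integer is 3443 - 1 = 3442

MMMCDXLII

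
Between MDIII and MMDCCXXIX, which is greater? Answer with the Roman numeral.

MDIII = 1503
MMDCCXXIX = 2729
2729 is larger

MMDCCXXIX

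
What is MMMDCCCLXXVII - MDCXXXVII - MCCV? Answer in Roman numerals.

MMMDCCCLXXVII = 3877, MDCXXXVII = 1637, MCCV = 1205
3877 - 1637 = 2240
2240 - 1205 = 1035

MXXXV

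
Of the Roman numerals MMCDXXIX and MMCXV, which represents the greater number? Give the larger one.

MMCDXXIX = 2429
MMCXV = 2115
2429 is larger

MMCDXXIX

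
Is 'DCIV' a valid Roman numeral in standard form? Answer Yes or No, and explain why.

'DCIV': Check the rules: uses only the symbols I, V, X, L, C, D, M; no symbol is repeated more than three times in a row; V, L and D each appear at most once; the only place a smaller symbol precedes a larger one is the allowed subtractive pair IV, the symbol right after such a pair (if any) is smaller than the pair's first symbol, and otherwise the values never increase from left to right. Value: D (500) + C (100) + IV (4) = 604. So it is a valid standard Roman numeral.

Yes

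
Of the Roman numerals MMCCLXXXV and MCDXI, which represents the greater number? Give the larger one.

MMCCLXXXV = 2285
MCDXI = 1411
2285 is larger

MMCCLXXXV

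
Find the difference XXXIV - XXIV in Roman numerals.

XXXIV = 34
XXIV = 24
34 - 24 = 10

X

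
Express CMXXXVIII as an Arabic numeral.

CMXXXVIII: CM=900, X=10, X=10, X=10, V=5, I=1, I=1, I=1
900 + 10 + 10 + 10 + 5 + 1 + 1 + 1 = 938

938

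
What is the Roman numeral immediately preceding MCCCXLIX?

MCCCXLIX = 1349; previous is 1348

MCCCXLVIII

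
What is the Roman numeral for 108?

Convert 108 to Roman numerals:
  108 contains 1×100 (C)
  8 contains 1×5 (V)
  3 contains 3×1 (III)

CVIII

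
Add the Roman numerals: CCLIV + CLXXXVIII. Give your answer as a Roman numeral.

CCLIV = 254
CLXXXVIII = 188
254 + 188 = 442

CDXLII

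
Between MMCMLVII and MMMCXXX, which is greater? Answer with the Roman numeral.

MMCMLVII = 2957
MMMCXXX = 3130
3130 is larger

MMMCXXX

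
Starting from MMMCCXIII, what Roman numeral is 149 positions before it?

MMMCCXIII = 3213
3213 - 149 = 3064

MMMLXIV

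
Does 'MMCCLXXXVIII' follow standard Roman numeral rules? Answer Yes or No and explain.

'MMCCLXXXVIII': Check the rules: uses only the symbols I, V, X, L, C, D, M; no symbol is repeated more than three times in a row; V, L and D each appear at most once; no smaller symbol precedes a larger one (values never increase from left to right). Value: M (1000) + M (1000) + C (100) + C (100) + L (50) + X (10) + X (10) + X (10) + V (5) + I (1) + I (1) + I (1) = 2288. So it is a valid standard Roman numeral.

Yes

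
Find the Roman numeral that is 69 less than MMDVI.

MMDVI = 2506
2506 - 69 = 2437

MMCDXXXVII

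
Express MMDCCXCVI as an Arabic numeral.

MMDCCXCVI: M=1000, M=1000, D=500, C=100, C=100, XC=90, V=5, I=1
1000 + 1000 + 500 + 100 + 100 + 90 + 5 + 1 = 2796

2796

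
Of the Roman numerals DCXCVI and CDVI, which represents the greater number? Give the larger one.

DCXCVI = 696
CDVI = 406
696 is larger

DCXCVI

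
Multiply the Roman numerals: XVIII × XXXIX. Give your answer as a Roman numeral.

XVIII = 18
XXXIX = 39
18 × 39 = 702

DCCII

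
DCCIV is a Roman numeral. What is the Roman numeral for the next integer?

DCCIV = 704; next is 705

DCCV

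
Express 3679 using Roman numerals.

Convert 3679 to Roman numerals:
  3679 contains 3×1000 (MMM)
  679 contains 1×500 (D)
  179 contains 1×100 (C)
  79 contains 1×50 (L)
  29 contains 2×10 (XX)
  9 contains 1×9 (IX)

MMMDCLXXIX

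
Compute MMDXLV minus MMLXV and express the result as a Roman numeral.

MMDXLV = 2545
MMLXV = 2065
2545 - 2065 = 480

CDLXXX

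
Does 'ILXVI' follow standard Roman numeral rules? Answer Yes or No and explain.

'ILXVI': Invalid subtractive combination: IL

No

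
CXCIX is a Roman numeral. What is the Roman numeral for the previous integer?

CXCIX = 199, so the previous integer is 199 - 1 = 198

CXCVIII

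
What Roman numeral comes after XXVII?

XXVII = 27; next is 28

XXVIII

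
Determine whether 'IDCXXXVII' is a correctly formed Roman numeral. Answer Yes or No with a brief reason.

'IDCXXXVII': Invalid subtractive combination: ID

No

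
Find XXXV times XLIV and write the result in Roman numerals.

XXXV = 35
XLIV = 44
35 × 44 = 1540

MDXL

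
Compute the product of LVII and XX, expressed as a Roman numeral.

LVII = 57
XX = 20
57 × 20 = 1140

MCXL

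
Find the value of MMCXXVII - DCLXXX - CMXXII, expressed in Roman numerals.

MMCXXVII = 2127, DCLXXX = 680, CMXXII = 922
2127 - 680 = 1447
1447 - 922 = 525

DXXV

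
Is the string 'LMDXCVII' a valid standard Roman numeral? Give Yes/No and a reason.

'LMDXCVII': Invalid subtractive combination: LM

No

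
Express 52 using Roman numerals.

Convert 52 to Roman numerals:
  52 contains 1×50 (L)
  2 contains 2×1 (II)

LII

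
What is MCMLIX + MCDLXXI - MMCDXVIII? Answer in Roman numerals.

MCMLIX = 1959, MCDLXXI = 1471, MMCDXVIII = 2418
1959 + 1471 = 3430
3430 - 2418 = 1012

MXII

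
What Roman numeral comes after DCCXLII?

DCCXLII = 742, so the next integer is 742 + 1 = 743

DCCXLIII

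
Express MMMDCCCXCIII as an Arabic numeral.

MMMDCCCXCIII: M=1000, M=1000, M=1000, D=500, C=100, C=100, C=100, XC=90, I=1, I=1, I=1
1000 + 1000 + 1000 + 500 + 100 + 100 + 100 + 90 + 1 + 1 + 1 = 3893

3893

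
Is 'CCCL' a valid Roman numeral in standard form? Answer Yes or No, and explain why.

'CCCL': Check the rules: uses only the symbols I, V, X, L, C, D, M; no symbol is repeated more than three times in a row; V, L and D each appear at most once; no smaller symbol precedes a larger one (values never increase from left to right). Value: C (100) + C (100) + C (100) + L (50) = 350. So it is a valid standard Roman numeral.

Yes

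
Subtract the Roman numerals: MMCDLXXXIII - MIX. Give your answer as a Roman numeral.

MMCDLXXXIII = 2483
MIX = 1009
2483 - 1009 = 1474

MCDLXXIV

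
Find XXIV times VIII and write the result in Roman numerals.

XXIV = 24
VIII = 8
24 × 8 = 192

CXCII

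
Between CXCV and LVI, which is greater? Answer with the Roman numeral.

CXCV = 195
LVI = 56
195 is larger

CXCV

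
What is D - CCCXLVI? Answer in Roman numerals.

D = 500
CCCXLVI = 346
500 - 346 = 154

CLIV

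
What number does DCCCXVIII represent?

DCCCXVIII: D=500, C=100, C=100, C=100, X=10, V=5, I=1, I=1, I=1
500 + 100 + 100 + 100 + 10 + 5 + 1 + 1 + 1 = 818

818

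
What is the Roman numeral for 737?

Convert 737 to Roman numerals:
  737 contains 1×500 (D)
  237 contains 2×100 (CC)
  37 contains 3×10 (XXX)
  7 contains 1×5 (V)
  2 contains 2×1 (II)

DCCXXXVII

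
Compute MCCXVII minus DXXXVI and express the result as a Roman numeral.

MCCXVII = 1217
DXXXVI = 536
1217 - 536 = 681

DCLXXXI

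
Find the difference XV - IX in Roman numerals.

XV = 15
IX = 9
15 - 9 = 6

VI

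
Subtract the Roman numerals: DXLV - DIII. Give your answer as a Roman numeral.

DXLV = 545
DIII = 503
545 - 503 = 42

XLII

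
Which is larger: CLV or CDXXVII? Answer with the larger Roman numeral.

CLV = 155
CDXXVII = 427
427 is larger

CDXXVII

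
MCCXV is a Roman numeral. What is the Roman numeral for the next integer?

MCCXV = 1215, so the next integer is 1215 + 1 = 1216

MCCXVI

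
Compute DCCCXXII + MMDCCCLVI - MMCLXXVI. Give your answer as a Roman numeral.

DCCCXXII = 822, MMDCCCLVI = 2856, MMCLXXVI = 2176
822 + 2856 = 3678
3678 - 2176 = 1502

MDII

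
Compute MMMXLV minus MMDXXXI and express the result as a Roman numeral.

MMMXLV = 3045
MMDXXXI = 2531
3045 - 2531 = 514

DXIV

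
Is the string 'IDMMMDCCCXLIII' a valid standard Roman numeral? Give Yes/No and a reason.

'IDMMMDCCCXLIII': D should not appear more than once

No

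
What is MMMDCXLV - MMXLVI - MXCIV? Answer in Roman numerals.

MMMDCXLV = 3645, MMXLVI = 2046, MXCIV = 1094
3645 - 2046 = 1599
1599 - 1094 = 505

DV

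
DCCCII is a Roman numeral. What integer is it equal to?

DCCCII: D=500, C=100, C=100, C=100, I=1, I=1
500 + 100 + 100 + 100 + 1 + 1 = 802

802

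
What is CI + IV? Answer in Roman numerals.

CI = 101
IV = 4
101 + 4 = 105

CV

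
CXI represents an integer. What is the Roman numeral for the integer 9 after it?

CXI = 111
111 + 9 = 120

CXX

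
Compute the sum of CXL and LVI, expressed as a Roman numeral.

CXL = 140
LVI = 56
140 + 56 = 196

CXCVI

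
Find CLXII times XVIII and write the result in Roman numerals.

CLXII = 162
XVIII = 18
162 × 18 = 2916

MMCMXVI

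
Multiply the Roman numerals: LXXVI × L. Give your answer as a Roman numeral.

LXXVI = 76
L = 50
76 × 50 = 3800

MMMDCCC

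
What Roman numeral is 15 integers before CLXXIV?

CLXXIV = 174
174 - 15 = 159

CLIX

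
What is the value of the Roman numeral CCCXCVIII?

CCCXCVIII: C=100, C=100, C=100, XC=90, V=5, I=1, I=1, I=1
100 + 100 + 100 + 90 + 5 + 1 + 1 + 1 = 398

398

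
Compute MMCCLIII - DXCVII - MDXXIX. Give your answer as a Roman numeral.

MMCCLIII = 2253, DXCVII = 597, MDXXIX = 1529
2253 - 597 = 1656
1656 - 1529 = 127

CXXVII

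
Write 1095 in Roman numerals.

Convert 1095 to Roman numerals:
  1095 contains 1×1000 (M)
  95 contains 1×90 (XC)
  5 contains 1×5 (V)

MXCV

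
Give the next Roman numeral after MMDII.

MMDII = 2502; next is 2503

MMDIII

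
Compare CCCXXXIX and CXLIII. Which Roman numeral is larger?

CCCXXXIX = 339
CXLIII = 143
339 is larger

CCCXXXIX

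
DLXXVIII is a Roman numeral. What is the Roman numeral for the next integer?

DLXXVIII = 578, so the next integer is 578 + 1 = 579

DLXXIX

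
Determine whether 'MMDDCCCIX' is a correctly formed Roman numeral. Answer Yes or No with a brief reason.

'MMDDCCCIX': D should not appear more than once

No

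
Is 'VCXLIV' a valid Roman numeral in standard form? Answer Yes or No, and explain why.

'VCXLIV': V should not appear more than once

No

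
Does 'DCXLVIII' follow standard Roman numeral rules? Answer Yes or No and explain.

'DCXLVIII': Check the rules: uses only the symbols I, V, X, L, C, D, M; no symbol is repeated more than three times in a row; V, L and D each appear at most once; the only place a smaller symbol precedes a larger one is the allowed subtractive pair XL, the symbol right after such a pair (if any) is smaller than the pair's first symbol, and otherwise the values never increase from left to right. Value: D (500) + C (100) + XL (40) + V (5) + I (1) + I (1) + I (1) = 648. So it is a valid standard Roman numeral.

Yes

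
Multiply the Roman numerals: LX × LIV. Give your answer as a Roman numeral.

LX = 60
LIV = 54
60 × 54 = 3240

MMMCCXL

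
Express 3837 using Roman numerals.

Convert 3837 to Roman numerals:
  3837 contains 3×1000 (MMM)
  837 contains 1×500 (D)
  337 contains 3×100 (CCC)
  37 contains 3×10 (XXX)
  7 contains 1×5 (V)
  2 contains 2×1 (II)

MMMDCCCXXXVII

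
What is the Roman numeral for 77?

Convert 77 to Roman numerals:
  77 contains 1×50 (L)
  27 contains 2×10 (XX)
  7 contains 1×5 (V)
  2 contains 2×1 (II)

LXXVII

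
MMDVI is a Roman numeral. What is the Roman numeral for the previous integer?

MMDVI = 2506; previous is 2505

MMDV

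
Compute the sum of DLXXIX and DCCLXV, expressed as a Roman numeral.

DLXXIX = 579
DCCLXV = 765
579 + 765 = 1344

MCCCXLIV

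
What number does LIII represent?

LIII: L=50, I=1, I=1, I=1
50 + 1 + 1 + 1 = 53

53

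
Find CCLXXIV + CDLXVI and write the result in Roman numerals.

CCLXXIV = 274
CDLXVI = 466
274 + 466 = 740

DCCXL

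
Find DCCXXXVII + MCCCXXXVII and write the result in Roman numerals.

DCCXXXVII = 737
MCCCXXXVII = 1337
737 + 1337 = 2074

MMLXXIV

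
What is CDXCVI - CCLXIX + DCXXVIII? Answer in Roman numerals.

CDXCVI = 496, CCLXIX = 269, DCXXVIII = 628
496 - 269 = 227
227 + 628 = 855

DCCCLV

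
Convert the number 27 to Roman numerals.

Convert 27 to Roman numerals:
  27 contains 2×10 (XX)
  7 contains 1×5 (V)
  2 contains 2×1 (II)

XXVII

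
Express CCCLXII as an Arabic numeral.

CCCLXII: C=100, C=100, C=100, L=50, X=10, I=1, I=1
100 + 100 + 100 + 50 + 10 + 1 + 1 = 362

362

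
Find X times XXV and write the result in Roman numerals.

X = 10
XXV = 25
10 × 25 = 250

CCL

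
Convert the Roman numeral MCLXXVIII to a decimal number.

MCLXXVIII: M=1000, C=100, L=50, X=10, X=10, V=5, I=1, I=1, I=1
1000 + 100 + 50 + 10 + 10 + 5 + 1 + 1 + 1 = 1178

1178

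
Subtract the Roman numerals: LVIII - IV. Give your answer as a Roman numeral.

LVIII = 58
IV = 4
58 - 4 = 54

LIV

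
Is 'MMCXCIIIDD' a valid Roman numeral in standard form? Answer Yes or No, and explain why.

'MMCXCIIIDD': D should not appear more than once

No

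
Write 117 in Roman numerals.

Convert 117 to Roman numerals:
  117 contains 1×100 (C)
  17 contains 1×10 (X)
  7 contains 1×5 (V)
  2 contains 2×1 (II)

CXVII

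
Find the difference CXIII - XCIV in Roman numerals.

CXIII = 113
XCIV = 94
113 - 94 = 19

XIX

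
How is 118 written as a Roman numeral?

Convert 118 to Roman numerals:
  118 contains 1×100 (C)
  18 contains 1×10 (X)
  8 contains 1×5 (V)
  3 contains 3×1 (III)

CXVIII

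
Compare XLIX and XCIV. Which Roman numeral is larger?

XLIX = 49
XCIV = 94
94 is larger

XCIV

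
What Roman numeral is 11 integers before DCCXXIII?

DCCXXIII = 723
723 - 11 = 712

DCCXII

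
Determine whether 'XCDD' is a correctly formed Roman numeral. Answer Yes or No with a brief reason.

'XCDD': D should not appear more than once

No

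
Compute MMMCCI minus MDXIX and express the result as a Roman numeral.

MMMCCI = 3201
MDXIX = 1519
3201 - 1519 = 1682

MDCLXXXII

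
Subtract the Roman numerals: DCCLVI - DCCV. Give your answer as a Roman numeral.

DCCLVI = 756
DCCV = 705
756 - 705 = 51

LI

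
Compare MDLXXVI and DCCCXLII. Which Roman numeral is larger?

MDLXXVI = 1576
DCCCXLII = 842
1576 is larger

MDLXXVI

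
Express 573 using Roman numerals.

Convert 573 to Roman numerals:
  573 contains 1×500 (D)
  73 contains 1×50 (L)
  23 contains 2×10 (XX)
  3 contains 3×1 (III)

DLXXIII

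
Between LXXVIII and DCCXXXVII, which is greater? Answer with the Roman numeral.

LXXVIII = 78
DCCXXXVII = 737
737 is larger

DCCXXXVII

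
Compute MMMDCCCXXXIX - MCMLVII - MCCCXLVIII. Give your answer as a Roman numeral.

MMMDCCCXXXIX = 3839, MCMLVII = 1957, MCCCXLVIII = 1348
3839 - 1957 = 1882
1882 - 1348 = 534

DXXXIV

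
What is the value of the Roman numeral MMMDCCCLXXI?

MMMDCCCLXXI: M=1000, M=1000, M=1000, D=500, C=100, C=100, C=100, L=50, X=10, X=10, I=1
1000 + 1000 + 1000 + 500 + 100 + 100 + 100 + 50 + 10 + 10 + 1 = 3871

3871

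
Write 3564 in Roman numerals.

Convert 3564 to Roman numerals:
  3564 contains 3×1000 (MMM)
  564 contains 1×500 (D)
  64 contains 1×50 (L)
  14 contains 1×10 (X)
  4 contains 1×4 (IV)

MMMDLXIV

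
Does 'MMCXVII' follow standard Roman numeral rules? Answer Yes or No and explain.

'MMCXVII': Check the rules: uses only the symbols I, V, X, L, C, D, M; no symbol is repeated more than three times in a row; V, L and D each appear at most once; no smaller symbol precedes a larger one (values never increase from left to right). Value: M (1000) + M (1000) + C (100) + X (10) + V (5) + I (1) + I (1) = 2117. So it is a valid standard Roman numeral.

Yes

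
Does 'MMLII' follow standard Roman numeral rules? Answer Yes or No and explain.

'MMLII': Check the rules: uses only the symbols I, V, X, L, C, D, M; no symbol is repeated more than three times in a row; V, L and D each appear at most once; no smaller symbol precedes a larger one (values never increase from left to right). Value: M (1000) + M (1000) + L (50) + I (1) + I (1) = 2052. So it is a valid standard Roman numeral.

Yes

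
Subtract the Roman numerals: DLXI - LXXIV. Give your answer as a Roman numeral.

DLXI = 561
LXXIV = 74
561 - 74 = 487

CDLXXXVII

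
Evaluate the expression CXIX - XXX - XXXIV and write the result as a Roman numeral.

CXIX = 119, XXX = 30, XXXIV = 34
119 - 30 = 89
89 - 34 = 55

LV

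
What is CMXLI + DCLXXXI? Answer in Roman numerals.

CMXLI = 941
DCLXXXI = 681
941 + 681 = 1622

MDCXXII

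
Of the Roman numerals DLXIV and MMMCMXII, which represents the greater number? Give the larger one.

DLXIV = 564
MMMCMXII = 3912
3912 is larger

MMMCMXII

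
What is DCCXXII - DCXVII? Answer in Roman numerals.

DCCXXII = 722
DCXVII = 617
722 - 617 = 105

CV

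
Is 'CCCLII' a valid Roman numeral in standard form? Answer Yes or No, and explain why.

'CCCLII': Check the rules: uses only the symbols I, V, X, L, C, D, M; no symbol is repeated more than three times in a row; V, L and D each appear at most once; no smaller symbol precedes a larger one (values never increase from left to right). Value: C (100) + C (100) + C (100) + L (50) + I (1) + I (1) = 352. So it is a valid standard Roman numeral.

Yes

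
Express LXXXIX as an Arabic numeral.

LXXXIX: L=50, X=10, X=10, X=10, IX=9
50 + 10 + 10 + 10 + 9 = 89

89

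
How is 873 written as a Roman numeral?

Convert 873 to Roman numerals:
  873 contains 1×500 (D)
  373 contains 3×100 (CCC)
  73 contains 1×50 (L)
  23 contains 2×10 (XX)
  3 contains 3×1 (III)

DCCCLXXIII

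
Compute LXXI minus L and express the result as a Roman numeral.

LXXI = 71
L = 50
71 - 50 = 21

XXI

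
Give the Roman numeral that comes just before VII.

VII = 7, so the previous integer is 7 - 1 = 6

VI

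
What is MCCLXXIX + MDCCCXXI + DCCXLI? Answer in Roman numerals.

MCCLXXIX = 1279, MDCCCXXI = 1821, DCCXLI = 741
1279 + 1821 = 3100
3100 + 741 = 3841

MMMDCCCXLI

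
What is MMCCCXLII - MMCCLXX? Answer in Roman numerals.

MMCCCXLII = 2342
MMCCLXX = 2270
2342 - 2270 = 72

LXXII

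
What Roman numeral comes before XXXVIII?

XXXVIII = 38, so the previous integer is 38 - 1 = 37

XXXVII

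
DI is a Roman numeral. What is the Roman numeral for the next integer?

DI = 501; next is 502

DII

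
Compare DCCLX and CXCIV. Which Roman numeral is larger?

DCCLX = 760
CXCIV = 194
760 is larger

DCCLX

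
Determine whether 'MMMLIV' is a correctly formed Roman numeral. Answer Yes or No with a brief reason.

'MMMLIV': Check the rules: uses only the symbols I, V, X, L, C, D, M; no symbol is repeated more than three times in a row; V, L and D each appear at most once; the only place a smaller symbol precedes a larger one is the allowed subtractive pair IV, the symbol right after such a pair (if any) is smaller than the pair's first symbol, and otherwise the values never increase from left to right. Value: M (1000) + M (1000) + M (1000) + L (50) + IV (4) = 3054. So it is a valid standard Roman numeral.

Yes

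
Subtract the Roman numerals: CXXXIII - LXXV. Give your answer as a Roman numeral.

CXXXIII = 133
LXXV = 75
133 - 75 = 58

LVIII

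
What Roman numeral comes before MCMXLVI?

MCMXLVI = 1946; previous is 1945

MCMXLV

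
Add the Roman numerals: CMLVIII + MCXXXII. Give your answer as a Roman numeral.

CMLVIII = 958
MCXXXII = 1132
958 + 1132 = 2090

MMXC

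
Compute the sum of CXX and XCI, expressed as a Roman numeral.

CXX = 120
XCI = 91
120 + 91 = 211

CCXI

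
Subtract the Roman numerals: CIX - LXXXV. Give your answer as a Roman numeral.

CIX = 109
LXXXV = 85
109 - 85 = 24

XXIV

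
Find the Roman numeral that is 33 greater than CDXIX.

CDXIX = 419
419 + 33 = 452

CDLII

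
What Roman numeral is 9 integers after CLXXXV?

CLXXXV = 185
185 + 9 = 194

CXCIV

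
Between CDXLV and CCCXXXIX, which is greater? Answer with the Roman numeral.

CDXLV = 445
CCCXXXIX = 339
445 is larger

CDXLV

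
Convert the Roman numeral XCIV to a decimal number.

XCIV: XC=90, IV=4
90 + 4 = 94

94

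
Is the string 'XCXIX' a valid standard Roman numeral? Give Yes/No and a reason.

'XCXIX': X cannot come right after the subtractive pair XC: once X is subtracted in XC, the next symbol must be smaller than X

No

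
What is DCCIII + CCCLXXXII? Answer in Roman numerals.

DCCIII = 703
CCCLXXXII = 382
703 + 382 = 1085

MLXXXV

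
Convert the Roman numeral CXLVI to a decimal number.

CXLVI: C=100, XL=40, V=5, I=1
100 + 40 + 5 + 1 = 146

146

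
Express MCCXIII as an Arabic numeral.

MCCXIII: M=1000, C=100, C=100, X=10, I=1, I=1, I=1
1000 + 100 + 100 + 10 + 1 + 1 + 1 = 1213

1213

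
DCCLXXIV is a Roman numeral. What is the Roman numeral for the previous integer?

DCCLXXIV = 774, so the previous integer is 774 - 1 = 773

DCCLXXIII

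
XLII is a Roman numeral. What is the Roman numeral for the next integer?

XLII = 42; next is 43

XLIII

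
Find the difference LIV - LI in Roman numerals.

LIV = 54
LI = 51
54 - 51 = 3

III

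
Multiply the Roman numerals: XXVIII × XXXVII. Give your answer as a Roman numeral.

XXVIII = 28
XXXVII = 37
28 × 37 = 1036

MXXXVI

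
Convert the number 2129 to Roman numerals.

Convert 2129 to Roman numerals:
  2129 contains 2×1000 (MM)
  129 contains 1×100 (C)
  29 contains 2×10 (XX)
  9 contains 1×9 (IX)

MMCXXIX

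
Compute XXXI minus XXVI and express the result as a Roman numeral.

XXXI = 31
XXVI = 26
31 - 26 = 5

V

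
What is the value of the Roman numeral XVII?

XVII: X=10, V=5, I=1, I=1
10 + 5 + 1 + 1 = 17

17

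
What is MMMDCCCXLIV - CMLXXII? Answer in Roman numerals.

MMMDCCCXLIV = 3844
CMLXXII = 972
3844 - 972 = 2872

MMDCCCLXXII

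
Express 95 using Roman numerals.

Convert 95 to Roman numerals:
  95 contains 1×90 (XC)
  5 contains 1×5 (V)

XCV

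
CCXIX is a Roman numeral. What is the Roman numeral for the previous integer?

CCXIX = 219; previous is 218

CCXVIII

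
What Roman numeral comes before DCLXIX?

DCLXIX = 669, so the previous integer is 669 - 1 = 668

DCLXVIII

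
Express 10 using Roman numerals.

Convert 10 to Roman numerals:
  10 contains 1×10 (X)

X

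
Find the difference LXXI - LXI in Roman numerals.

LXXI = 71
LXI = 61
71 - 61 = 10

X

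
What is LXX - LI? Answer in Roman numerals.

LXX = 70
LI = 51
70 - 51 = 19

XIX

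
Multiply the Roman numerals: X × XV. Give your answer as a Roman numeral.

X = 10
XV = 15
10 × 15 = 150

CL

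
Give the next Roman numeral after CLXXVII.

CLXXVII = 177; next is 178

CLXXVIII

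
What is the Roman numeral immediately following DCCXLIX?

DCCXLIX = 749; next is 750

DCCL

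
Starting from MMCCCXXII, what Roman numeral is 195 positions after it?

MMCCCXXII = 2322
2322 + 195 = 2517

MMDXVII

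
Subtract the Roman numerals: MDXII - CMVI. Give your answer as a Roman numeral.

MDXII = 1512
CMVI = 906
1512 - 906 = 606

DCVI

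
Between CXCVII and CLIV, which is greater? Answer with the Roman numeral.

CXCVII = 197
CLIV = 154
197 is larger

CXCVII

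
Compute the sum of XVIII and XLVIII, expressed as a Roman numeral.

XVIII = 18
XLVIII = 48
18 + 48 = 66

LXVI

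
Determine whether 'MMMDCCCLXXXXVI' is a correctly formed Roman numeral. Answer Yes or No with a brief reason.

'MMMDCCCLXXXXVI': More than 3 consecutive X's

No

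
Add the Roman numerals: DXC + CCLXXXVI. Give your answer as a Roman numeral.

DXC = 590
CCLXXXVI = 286
590 + 286 = 876

DCCCLXXVI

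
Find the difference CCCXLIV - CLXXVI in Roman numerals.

CCCXLIV = 344
CLXXVI = 176
344 - 176 = 168

CLXVIII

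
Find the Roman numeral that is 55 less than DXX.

DXX = 520
520 - 55 = 465

CDLXV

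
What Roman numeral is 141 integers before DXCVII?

DXCVII = 597
597 - 141 = 456

CDLVI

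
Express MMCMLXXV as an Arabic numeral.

MMCMLXXV: M=1000, M=1000, CM=900, L=50, X=10, X=10, V=5
1000 + 1000 + 900 + 50 + 10 + 10 + 5 = 2975

2975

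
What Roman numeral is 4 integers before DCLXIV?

DCLXIV = 664
664 - 4 = 660

DCLX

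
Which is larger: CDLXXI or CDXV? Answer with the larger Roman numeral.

CDLXXI = 471
CDXV = 415
471 is larger

CDLXXI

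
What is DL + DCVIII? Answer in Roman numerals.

DL = 550
DCVIII = 608
550 + 608 = 1158

MCLVIII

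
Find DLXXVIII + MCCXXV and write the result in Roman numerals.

DLXXVIII = 578
MCCXXV = 1225
578 + 1225 = 1803

MDCCCIII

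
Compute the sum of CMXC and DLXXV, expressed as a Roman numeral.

CMXC = 990
DLXXV = 575
990 + 575 = 1565

MDLXV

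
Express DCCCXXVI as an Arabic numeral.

DCCCXXVI: D=500, C=100, C=100, C=100, X=10, X=10, V=5, I=1
500 + 100 + 100 + 100 + 10 + 10 + 5 + 1 = 826

826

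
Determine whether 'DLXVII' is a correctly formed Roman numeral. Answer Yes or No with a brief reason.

'DLXVII': Check the rules: uses only the symbols I, V, X, L, C, D, M; no symbol is repeated more than three times in a row; V, L and D each appear at most once; no smaller symbol precedes a larger one (values never increase from left to right). Value: D (500) + L (50) + X (10) + V (5) + I (1) + I (1) = 567. So it is a valid standard Roman numeral.

Yes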